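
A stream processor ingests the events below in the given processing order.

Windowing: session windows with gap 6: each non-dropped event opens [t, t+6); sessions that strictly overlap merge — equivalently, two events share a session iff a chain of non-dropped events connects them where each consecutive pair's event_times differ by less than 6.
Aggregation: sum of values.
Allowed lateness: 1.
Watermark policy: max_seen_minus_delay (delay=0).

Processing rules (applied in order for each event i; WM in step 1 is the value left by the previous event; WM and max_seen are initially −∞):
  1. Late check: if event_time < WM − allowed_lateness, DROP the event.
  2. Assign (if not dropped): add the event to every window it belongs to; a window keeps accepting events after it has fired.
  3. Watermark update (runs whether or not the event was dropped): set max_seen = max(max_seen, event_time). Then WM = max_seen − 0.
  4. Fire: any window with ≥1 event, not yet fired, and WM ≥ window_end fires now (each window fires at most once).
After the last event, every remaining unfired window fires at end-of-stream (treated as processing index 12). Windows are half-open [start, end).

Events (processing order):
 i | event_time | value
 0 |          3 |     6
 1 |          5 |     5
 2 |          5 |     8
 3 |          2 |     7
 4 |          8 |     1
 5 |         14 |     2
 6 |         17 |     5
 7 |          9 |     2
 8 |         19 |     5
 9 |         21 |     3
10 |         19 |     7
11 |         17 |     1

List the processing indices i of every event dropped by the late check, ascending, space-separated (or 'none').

i=0 t=3 v=6: → [3,9); WM=3
i=1 t=5 v=5: → [3,11); WM=5
i=2 t=5 v=8: → [3,11); WM=5
i=3 t=2 v=7: DROP (t<5-1); WM=5
i=4 t=8 v=1: → [3,14); WM=8
i=5 t=14 v=2: → [14,20); WM=14
i=6 t=17 v=5: → [14,23); WM=17
i=7 t=9 v=2: DROP (t<17-1); WM=17
i=8 t=19 v=5: → [14,25); WM=19
i=9 t=21 v=3: → [14,27); WM=21
i=10 t=19 v=7: DROP (t<21-1); WM=21
i=11 t=17 v=1: DROP (t<21-1); WM=21

3 7 10 11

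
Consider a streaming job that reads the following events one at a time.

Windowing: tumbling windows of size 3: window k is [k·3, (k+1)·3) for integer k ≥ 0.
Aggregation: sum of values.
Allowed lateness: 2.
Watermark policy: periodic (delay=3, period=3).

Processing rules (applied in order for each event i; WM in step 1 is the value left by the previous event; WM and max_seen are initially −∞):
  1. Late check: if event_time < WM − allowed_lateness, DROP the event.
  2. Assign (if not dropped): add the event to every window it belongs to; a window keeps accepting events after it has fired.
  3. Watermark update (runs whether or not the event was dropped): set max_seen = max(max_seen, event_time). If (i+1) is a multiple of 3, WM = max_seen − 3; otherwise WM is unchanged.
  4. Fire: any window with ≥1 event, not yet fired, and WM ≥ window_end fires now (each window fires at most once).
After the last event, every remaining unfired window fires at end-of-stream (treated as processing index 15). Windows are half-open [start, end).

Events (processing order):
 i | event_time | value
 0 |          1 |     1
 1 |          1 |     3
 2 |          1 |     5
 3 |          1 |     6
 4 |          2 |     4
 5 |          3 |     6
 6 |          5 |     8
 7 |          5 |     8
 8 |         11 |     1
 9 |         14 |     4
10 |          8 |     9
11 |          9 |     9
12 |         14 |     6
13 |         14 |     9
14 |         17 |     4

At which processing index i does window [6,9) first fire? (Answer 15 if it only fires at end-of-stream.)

11

i=0 t=1 v=1: → [0,3); WM=−∞
i=1 t=1 v=3: → [0,3); WM=−∞
i=2 t=1 v=5: → [0,3); WM=-2
i=3 t=1 v=6: → [0,3); WM=-2
i=4 t=2 v=4: → [0,3); WM=-2
i=5 t=3 v=6: → [3,6); WM=0
i=6 t=5 v=8: → [3,6); WM=0
i=7 t=5 v=8: → [3,6); WM=0
i=8 t=11 v=1: → [9,12); WM=8; [0,3) fires=19 [3,6) fires=22
i=9 t=14 v=4: → [12,15); WM=8
i=10 t=8 v=9: → [6,9); WM=8
i=11 t=9 v=9: → [9,12); WM=11; [6,9) fires=9
i=12 t=14 v=6: → [12,15); WM=11
i=13 t=14 v=9: → [12,15); WM=11
i=14 t=17 v=4: → [15,18); WM=14; [9,12) fires=10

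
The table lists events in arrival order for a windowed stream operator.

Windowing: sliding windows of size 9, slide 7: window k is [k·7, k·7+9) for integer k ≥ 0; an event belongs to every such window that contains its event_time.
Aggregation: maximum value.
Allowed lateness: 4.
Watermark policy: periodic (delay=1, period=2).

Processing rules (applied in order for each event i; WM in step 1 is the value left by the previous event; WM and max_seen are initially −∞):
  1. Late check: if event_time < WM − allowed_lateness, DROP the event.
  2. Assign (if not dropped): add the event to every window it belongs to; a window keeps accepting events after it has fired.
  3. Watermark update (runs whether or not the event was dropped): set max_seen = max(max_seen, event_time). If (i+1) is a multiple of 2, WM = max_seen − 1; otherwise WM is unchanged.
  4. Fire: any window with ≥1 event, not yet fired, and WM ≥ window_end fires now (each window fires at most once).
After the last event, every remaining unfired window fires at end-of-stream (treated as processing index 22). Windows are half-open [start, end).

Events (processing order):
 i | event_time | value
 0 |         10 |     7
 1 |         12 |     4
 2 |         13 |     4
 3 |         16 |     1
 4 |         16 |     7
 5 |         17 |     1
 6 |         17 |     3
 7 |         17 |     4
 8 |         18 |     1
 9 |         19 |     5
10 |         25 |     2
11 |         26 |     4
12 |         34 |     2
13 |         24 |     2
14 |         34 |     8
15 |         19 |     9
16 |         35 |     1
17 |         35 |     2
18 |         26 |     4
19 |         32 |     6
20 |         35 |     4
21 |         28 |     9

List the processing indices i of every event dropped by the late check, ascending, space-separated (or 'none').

15 18 21

i=0 t=10 v=7: → [7,16); WM=−∞
i=1 t=12 v=4: → [7,16); WM=11
i=2 t=13 v=4: → [7,16); WM=11
i=3 t=16 v=1: → [14,23); WM=15
i=4 t=16 v=7: → [14,23); WM=15
i=5 t=17 v=1: → [14,23); WM=16; [7,16) fires=7
i=6 t=17 v=3: → [14,23); WM=16
i=7 t=17 v=4: → [14,23); WM=16
i=8 t=18 v=1: → [14,23); WM=16
i=9 t=19 v=5: → [14,23); WM=18
i=10 t=25 v=2: → [21,30); WM=18
i=11 t=26 v=4: → [21,30); WM=25; [14,23) fires=7
i=12 t=34 v=2: → [28,37); WM=25
i=13 t=24 v=2: → [21,30); WM=33; [21,30) fires=4
i=14 t=34 v=8: → [28,37); WM=33
i=15 t=19 v=9: DROP (t<33-4); WM=33
i=16 t=35 v=1: → [35,44),[28,37); WM=33
i=17 t=35 v=2: → [35,44),[28,37); WM=34
i=18 t=26 v=4: DROP (t<34-4); WM=34
i=19 t=32 v=6: → [28,37); WM=34
i=20 t=35 v=4: → [35,44),[28,37); WM=34
i=21 t=28 v=9: DROP (t<34-4); WM=34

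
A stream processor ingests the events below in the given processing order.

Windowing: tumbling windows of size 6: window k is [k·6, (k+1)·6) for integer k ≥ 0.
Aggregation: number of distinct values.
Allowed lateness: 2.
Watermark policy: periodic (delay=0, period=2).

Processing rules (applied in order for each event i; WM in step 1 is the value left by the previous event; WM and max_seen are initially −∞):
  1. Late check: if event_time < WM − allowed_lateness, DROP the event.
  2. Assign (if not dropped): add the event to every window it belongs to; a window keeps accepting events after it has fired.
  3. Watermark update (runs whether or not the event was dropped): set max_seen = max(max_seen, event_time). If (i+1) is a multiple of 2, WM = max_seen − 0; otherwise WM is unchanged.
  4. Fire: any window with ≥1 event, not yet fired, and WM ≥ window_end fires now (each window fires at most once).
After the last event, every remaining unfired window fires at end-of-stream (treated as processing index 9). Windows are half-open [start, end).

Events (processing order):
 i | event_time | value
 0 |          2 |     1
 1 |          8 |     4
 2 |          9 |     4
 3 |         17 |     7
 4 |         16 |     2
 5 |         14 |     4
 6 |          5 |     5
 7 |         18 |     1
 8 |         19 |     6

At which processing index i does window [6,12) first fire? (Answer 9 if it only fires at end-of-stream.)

i=0 t=2 v=1: → [0,6); WM=−∞
i=1 t=8 v=4: → [6,12); WM=8; [0,6) fires=1
i=2 t=9 v=4: → [6,12); WM=8
i=3 t=17 v=7: → [12,18); WM=17; [6,12) fires=1
i=4 t=16 v=2: → [12,18); WM=17
i=5 t=14 v=4: DROP (t<17-2); WM=17
i=6 t=5 v=5: DROP (t<17-2); WM=17
i=7 t=18 v=1: → [18,24); WM=18; [12,18) fires=2
i=8 t=19 v=6: → [18,24); WM=18

3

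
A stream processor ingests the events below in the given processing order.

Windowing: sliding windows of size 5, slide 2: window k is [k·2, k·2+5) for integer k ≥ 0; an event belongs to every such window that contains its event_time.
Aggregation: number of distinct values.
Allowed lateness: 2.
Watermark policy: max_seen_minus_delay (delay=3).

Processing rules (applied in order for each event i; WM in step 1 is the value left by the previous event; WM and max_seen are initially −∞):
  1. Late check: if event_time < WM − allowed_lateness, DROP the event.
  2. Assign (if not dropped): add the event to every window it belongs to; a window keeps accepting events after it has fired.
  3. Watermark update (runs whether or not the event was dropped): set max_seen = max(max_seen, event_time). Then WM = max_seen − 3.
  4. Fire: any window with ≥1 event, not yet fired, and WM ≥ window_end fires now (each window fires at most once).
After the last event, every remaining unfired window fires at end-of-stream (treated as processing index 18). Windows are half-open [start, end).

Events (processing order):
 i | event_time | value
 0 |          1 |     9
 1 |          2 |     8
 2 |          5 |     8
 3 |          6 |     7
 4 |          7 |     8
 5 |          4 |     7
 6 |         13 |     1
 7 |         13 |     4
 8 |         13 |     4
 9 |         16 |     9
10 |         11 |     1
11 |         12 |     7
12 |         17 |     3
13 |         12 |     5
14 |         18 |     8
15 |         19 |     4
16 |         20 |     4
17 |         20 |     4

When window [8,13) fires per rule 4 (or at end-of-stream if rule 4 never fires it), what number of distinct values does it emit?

1

i=0 t=1 v=9: → [0,5); WM=-2
i=1 t=2 v=8: → [2,7),[0,5); WM=-1
i=2 t=5 v=8: → [4,9),[2,7); WM=2
i=3 t=6 v=7: → [6,11),[4,9),[2,7); WM=3
i=4 t=7 v=8: → [6,11),[4,9); WM=4
i=5 t=4 v=7: → [4,9),[2,7),[0,5); WM=4
i=6 t=13 v=1: → [12,17),[10,15); WM=10; [0,5) fires=3 [2,7) fires=2 [4,9) fires=2
i=7 t=13 v=4: → [12,17),[10,15); WM=10
i=8 t=13 v=4: → [12,17),[10,15); WM=10
i=9 t=16 v=9: → [16,21),[14,19),[12,17); WM=13; [6,11) fires=2
i=10 t=11 v=1: → [10,15),[8,13); WM=13; [8,13) fires=1
i=11 t=12 v=7: → [12,17),[10,15),[8,13); WM=13
i=12 t=17 v=3: → [16,21),[14,19); WM=14
i=13 t=12 v=5: → [12,17),[10,15),[8,13); WM=14
i=14 t=18 v=8: → [18,23),[16,21),[14,19); WM=15; [10,15) fires=4
i=15 t=19 v=4: → [18,23),[16,21); WM=16
i=16 t=20 v=4: → [20,25),[18,23),[16,21); WM=17; [12,17) fires=5
i=17 t=20 v=4: → [20,25),[18,23),[16,21); WM=17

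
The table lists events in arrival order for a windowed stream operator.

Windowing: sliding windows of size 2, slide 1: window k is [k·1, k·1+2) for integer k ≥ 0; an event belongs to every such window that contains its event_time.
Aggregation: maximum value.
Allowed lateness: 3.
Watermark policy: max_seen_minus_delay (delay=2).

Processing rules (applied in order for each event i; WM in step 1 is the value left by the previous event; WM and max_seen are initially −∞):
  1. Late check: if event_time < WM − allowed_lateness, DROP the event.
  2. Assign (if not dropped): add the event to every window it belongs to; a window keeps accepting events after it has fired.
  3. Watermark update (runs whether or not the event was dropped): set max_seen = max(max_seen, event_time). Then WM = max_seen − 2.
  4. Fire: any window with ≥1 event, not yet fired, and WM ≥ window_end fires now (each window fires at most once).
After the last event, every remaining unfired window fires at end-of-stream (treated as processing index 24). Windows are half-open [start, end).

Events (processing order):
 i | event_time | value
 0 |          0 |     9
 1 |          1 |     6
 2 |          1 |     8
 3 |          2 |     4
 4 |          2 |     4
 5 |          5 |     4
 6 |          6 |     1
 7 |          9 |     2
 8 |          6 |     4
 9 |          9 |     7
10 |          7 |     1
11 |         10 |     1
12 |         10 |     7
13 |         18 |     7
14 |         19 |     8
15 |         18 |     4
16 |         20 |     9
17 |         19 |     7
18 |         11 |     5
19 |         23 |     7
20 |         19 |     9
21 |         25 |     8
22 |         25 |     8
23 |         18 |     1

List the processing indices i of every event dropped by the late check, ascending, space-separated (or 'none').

18 23

i=0 t=0 v=9: → [0,2); WM=-2
i=1 t=1 v=6: → [1,3),[0,2); WM=-1
i=2 t=1 v=8: → [1,3),[0,2); WM=-1
i=3 t=2 v=4: → [2,4),[1,3); WM=0
i=4 t=2 v=4: → [2,4),[1,3); WM=0
i=5 t=5 v=4: → [5,7),[4,6); WM=3; [0,2) fires=9 [1,3) fires=8
i=6 t=6 v=1: → [6,8),[5,7); WM=4; [2,4) fires=4
i=7 t=9 v=2: → [9,11),[8,10); WM=7; [4,6) fires=4 [5,7) fires=4
i=8 t=6 v=4: → [6,8),[5,7); WM=7
i=9 t=9 v=7: → [9,11),[8,10); WM=7
i=10 t=7 v=1: → [7,9),[6,8); WM=7
i=11 t=10 v=1: → [10,12),[9,11); WM=8; [6,8) fires=4
i=12 t=10 v=7: → [10,12),[9,11); WM=8
i=13 t=18 v=7: → [18,20),[17,19); WM=16; [7,9) fires=1 [8,10) fires=7 [9,11) fires=7 [10,12) fires=7
i=14 t=19 v=8: → [19,21),[18,20); WM=17
i=15 t=18 v=4: → [18,20),[17,19); WM=17
i=16 t=20 v=9: → [20,22),[19,21); WM=18
i=17 t=19 v=7: → [19,21),[18,20); WM=18
i=18 t=11 v=5: DROP (t<18-3); WM=18
i=19 t=23 v=7: → [23,25),[22,24); WM=21; [17,19) fires=7 [18,20) fires=8 [19,21) fires=9
i=20 t=19 v=9: → [19,21),[18,20); WM=21
i=21 t=25 v=8: → [25,27),[24,26); WM=23; [20,22) fires=9
i=22 t=25 v=8: → [25,27),[24,26); WM=23
i=23 t=18 v=1: DROP (t<23-3); WM=23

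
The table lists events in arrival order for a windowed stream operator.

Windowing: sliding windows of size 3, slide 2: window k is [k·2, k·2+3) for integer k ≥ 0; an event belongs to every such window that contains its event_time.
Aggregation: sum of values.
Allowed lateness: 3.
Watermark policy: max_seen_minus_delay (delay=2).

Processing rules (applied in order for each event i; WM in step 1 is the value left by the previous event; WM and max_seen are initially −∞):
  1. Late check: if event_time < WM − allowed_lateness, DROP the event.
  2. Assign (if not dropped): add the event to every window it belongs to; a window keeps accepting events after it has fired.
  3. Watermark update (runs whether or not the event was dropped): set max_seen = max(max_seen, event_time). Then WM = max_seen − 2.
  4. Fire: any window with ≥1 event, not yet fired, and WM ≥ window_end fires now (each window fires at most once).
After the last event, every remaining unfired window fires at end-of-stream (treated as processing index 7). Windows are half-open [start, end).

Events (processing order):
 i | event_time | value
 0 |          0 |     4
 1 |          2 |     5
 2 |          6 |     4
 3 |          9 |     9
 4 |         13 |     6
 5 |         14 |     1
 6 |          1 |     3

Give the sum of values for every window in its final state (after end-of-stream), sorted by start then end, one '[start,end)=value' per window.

i=0 t=0 v=4: → [0,3); WM=-2
i=1 t=2 v=5: → [2,5),[0,3); WM=0
i=2 t=6 v=4: → [6,9),[4,7); WM=4; [0,3) fires=9
i=3 t=9 v=9: → [8,11); WM=7; [2,5) fires=5 [4,7) fires=4
i=4 t=13 v=6: → [12,15); WM=11; [6,9) fires=4 [8,11) fires=9
i=5 t=14 v=1: → [14,17),[12,15); WM=12
i=6 t=1 v=3: DROP (t<12-3); WM=12

[0,3)=9 [2,5)=5 [4,7)=4 [6,9)=4 [8,11)=9 [12,15)=7 [14,17)=1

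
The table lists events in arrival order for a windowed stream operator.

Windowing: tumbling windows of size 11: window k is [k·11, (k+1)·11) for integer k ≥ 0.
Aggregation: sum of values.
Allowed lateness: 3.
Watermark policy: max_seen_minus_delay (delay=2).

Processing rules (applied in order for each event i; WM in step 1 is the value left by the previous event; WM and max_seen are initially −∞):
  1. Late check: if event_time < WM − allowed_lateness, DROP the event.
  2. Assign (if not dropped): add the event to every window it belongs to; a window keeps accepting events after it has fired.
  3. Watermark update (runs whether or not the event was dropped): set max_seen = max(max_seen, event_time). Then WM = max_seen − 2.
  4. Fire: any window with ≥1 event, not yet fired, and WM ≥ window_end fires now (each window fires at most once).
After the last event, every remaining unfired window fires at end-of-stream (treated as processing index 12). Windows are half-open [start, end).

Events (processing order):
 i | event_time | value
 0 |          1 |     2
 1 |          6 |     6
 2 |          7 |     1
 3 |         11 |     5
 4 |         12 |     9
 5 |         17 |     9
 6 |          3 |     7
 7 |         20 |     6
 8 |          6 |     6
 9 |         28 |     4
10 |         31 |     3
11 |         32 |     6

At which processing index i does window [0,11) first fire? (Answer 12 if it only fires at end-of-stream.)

5

i=0 t=1 v=2: → [0,11); WM=-1
i=1 t=6 v=6: → [0,11); WM=4
i=2 t=7 v=1: → [0,11); WM=5
i=3 t=11 v=5: → [11,22); WM=9
i=4 t=12 v=9: → [11,22); WM=10
i=5 t=17 v=9: → [11,22); WM=15; [0,11) fires=9
i=6 t=3 v=7: DROP (t<15-3); WM=15
i=7 t=20 v=6: → [11,22); WM=18
i=8 t=6 v=6: DROP (t<18-3); WM=18
i=9 t=28 v=4: → [22,33); WM=26; [11,22) fires=29
i=10 t=31 v=3: → [22,33); WM=29
i=11 t=32 v=6: → [22,33); WM=30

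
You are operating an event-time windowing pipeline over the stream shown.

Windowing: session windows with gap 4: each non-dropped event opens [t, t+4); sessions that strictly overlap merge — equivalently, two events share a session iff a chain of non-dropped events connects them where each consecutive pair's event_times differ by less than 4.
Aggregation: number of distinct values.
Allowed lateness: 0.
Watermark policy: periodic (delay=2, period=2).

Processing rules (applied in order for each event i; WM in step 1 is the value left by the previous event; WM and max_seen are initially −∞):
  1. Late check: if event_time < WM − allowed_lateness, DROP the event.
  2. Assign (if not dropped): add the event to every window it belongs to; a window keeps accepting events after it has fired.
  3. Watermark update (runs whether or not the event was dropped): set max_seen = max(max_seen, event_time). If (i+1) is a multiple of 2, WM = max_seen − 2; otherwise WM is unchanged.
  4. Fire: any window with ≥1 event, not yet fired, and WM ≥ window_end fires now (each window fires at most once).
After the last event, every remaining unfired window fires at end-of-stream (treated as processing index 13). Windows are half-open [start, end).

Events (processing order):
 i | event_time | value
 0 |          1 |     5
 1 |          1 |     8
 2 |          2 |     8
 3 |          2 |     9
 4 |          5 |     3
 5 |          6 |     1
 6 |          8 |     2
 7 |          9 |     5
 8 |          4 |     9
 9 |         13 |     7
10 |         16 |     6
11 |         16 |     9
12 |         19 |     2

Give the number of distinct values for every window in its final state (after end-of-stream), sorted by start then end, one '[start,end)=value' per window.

i=0 t=1 v=5: → [1,5); WM=−∞
i=1 t=1 v=8: → [1,5); WM=-1
i=2 t=2 v=8: → [1,6); WM=-1
i=3 t=2 v=9: → [1,6); WM=0
i=4 t=5 v=3: → [1,9); WM=0
i=5 t=6 v=1: → [1,10); WM=4
i=6 t=8 v=2: → [1,12); WM=4
i=7 t=9 v=5: → [1,13); WM=7
i=8 t=4 v=9: DROP (t<7-0); WM=7
i=9 t=13 v=7: → [13,17); WM=11
i=10 t=16 v=6: → [13,20); WM=11
i=11 t=16 v=9: → [13,20); WM=14
i=12 t=19 v=2: → [13,23); WM=14

[1,13)=6 [13,23)=4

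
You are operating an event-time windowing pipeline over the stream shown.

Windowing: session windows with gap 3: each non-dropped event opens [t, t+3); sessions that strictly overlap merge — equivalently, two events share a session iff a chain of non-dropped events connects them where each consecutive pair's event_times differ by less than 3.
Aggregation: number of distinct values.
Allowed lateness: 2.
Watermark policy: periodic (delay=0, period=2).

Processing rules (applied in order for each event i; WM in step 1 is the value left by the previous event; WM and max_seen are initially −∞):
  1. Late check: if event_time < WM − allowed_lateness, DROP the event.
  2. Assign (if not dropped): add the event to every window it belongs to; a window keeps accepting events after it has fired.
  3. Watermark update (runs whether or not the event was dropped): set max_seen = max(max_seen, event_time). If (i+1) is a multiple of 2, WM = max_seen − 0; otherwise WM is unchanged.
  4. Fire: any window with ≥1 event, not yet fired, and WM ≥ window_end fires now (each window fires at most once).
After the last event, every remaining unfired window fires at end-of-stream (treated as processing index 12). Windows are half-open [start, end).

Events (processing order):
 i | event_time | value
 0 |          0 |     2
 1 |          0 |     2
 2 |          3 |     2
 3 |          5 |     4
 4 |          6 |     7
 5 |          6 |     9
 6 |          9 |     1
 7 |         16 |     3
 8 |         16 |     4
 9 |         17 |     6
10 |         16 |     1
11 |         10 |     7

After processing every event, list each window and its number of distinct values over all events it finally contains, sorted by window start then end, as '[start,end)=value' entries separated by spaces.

[0,3)=1 [3,9)=4 [9,12)=1 [16,20)=4

i=0 t=0 v=2: → [0,3); WM=−∞
i=1 t=0 v=2: → [0,3); WM=0
i=2 t=3 v=2: → [3,6); WM=0
i=3 t=5 v=4: → [3,8); WM=5
i=4 t=6 v=7: → [3,9); WM=5
i=5 t=6 v=9: → [3,9); WM=6
i=6 t=9 v=1: → [9,12); WM=6
i=7 t=16 v=3: → [16,19); WM=16
i=8 t=16 v=4: → [16,19); WM=16
i=9 t=17 v=6: → [16,20); WM=17
i=10 t=16 v=1: → [16,20); WM=17
i=11 t=10 v=7: DROP (t<17-2); WM=17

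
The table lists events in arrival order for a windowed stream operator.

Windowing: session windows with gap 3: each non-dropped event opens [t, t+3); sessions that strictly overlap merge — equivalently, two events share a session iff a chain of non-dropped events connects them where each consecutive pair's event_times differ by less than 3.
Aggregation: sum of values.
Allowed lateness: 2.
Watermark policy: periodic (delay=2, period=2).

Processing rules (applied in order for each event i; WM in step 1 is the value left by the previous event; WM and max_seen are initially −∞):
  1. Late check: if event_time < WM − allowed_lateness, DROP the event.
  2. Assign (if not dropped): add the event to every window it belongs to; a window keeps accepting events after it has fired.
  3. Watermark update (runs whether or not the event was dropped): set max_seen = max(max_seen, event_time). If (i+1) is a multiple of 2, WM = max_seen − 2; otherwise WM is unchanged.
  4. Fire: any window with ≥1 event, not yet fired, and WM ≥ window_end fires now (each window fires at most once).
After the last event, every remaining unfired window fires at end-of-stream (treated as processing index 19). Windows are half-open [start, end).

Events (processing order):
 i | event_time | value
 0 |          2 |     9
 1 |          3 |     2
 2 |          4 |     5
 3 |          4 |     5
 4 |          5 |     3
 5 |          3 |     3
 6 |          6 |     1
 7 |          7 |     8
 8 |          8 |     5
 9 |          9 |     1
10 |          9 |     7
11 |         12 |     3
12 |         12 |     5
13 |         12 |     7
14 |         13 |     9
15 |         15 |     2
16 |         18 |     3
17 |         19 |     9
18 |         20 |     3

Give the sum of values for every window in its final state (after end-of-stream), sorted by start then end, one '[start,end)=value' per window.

i=0 t=2 v=9: → [2,5); WM=−∞
i=1 t=3 v=2: → [2,6); WM=1
i=2 t=4 v=5: → [2,7); WM=1
i=3 t=4 v=5: → [2,7); WM=2
i=4 t=5 v=3: → [2,8); WM=2
i=5 t=3 v=3: → [2,8); WM=3
i=6 t=6 v=1: → [2,9); WM=3
i=7 t=7 v=8: → [2,10); WM=5
i=8 t=8 v=5: → [2,11); WM=5
i=9 t=9 v=1: → [2,12); WM=7
i=10 t=9 v=7: → [2,12); WM=7
i=11 t=12 v=3: → [12,15); WM=10
i=12 t=12 v=5: → [12,15); WM=10
i=13 t=12 v=7: → [12,15); WM=10
i=14 t=13 v=9: → [12,16); WM=10
i=15 t=15 v=2: → [12,18); WM=13
i=16 t=18 v=3: → [18,21); WM=13
i=17 t=19 v=9: → [18,22); WM=17
i=18 t=20 v=3: → [18,23); WM=17

[2,12)=49 [12,18)=26 [18,23)=15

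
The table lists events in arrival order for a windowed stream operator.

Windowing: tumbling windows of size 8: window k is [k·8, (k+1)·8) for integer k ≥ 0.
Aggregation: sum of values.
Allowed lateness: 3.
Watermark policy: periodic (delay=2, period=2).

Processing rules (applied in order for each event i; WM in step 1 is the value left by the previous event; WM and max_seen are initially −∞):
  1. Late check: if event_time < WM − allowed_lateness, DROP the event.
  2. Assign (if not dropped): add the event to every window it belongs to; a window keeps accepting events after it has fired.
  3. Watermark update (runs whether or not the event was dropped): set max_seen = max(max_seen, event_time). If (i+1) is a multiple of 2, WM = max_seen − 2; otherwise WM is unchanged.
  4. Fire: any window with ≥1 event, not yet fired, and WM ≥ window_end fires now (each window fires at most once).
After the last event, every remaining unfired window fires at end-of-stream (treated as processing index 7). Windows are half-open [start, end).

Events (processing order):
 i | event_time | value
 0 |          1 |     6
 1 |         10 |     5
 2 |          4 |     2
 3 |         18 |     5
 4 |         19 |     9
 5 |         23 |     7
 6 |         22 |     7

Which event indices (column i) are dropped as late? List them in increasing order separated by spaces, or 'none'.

2

i=0 t=1 v=6: → [0,8); WM=−∞
i=1 t=10 v=5: → [8,16); WM=8; [0,8) fires=6
i=2 t=4 v=2: DROP (t<8-3); WM=8
i=3 t=18 v=5: → [16,24); WM=16; [8,16) fires=5
i=4 t=19 v=9: → [16,24); WM=16
i=5 t=23 v=7: → [16,24); WM=21
i=6 t=22 v=7: → [16,24); WM=21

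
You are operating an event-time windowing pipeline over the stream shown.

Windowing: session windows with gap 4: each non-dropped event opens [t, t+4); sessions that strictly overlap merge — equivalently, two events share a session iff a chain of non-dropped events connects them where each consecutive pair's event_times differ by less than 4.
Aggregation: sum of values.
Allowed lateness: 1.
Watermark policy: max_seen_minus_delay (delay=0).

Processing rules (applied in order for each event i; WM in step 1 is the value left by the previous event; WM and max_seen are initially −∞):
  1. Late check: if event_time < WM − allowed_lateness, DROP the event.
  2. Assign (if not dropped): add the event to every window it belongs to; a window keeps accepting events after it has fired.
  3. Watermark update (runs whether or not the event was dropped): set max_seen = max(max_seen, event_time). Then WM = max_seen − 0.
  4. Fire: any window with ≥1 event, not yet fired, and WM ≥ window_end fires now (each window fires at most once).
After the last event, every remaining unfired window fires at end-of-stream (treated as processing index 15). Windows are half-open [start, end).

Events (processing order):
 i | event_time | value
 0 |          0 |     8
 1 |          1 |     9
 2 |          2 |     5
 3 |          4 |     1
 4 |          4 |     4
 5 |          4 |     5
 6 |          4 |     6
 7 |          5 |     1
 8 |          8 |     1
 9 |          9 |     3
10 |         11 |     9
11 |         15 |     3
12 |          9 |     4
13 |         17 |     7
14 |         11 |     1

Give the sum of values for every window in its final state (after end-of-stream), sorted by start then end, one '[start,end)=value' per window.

[0,15)=52 [15,21)=10

i=0 t=0 v=8: → [0,4); WM=0
i=1 t=1 v=9: → [0,5); WM=1
i=2 t=2 v=5: → [0,6); WM=2
i=3 t=4 v=1: → [0,8); WM=4
i=4 t=4 v=4: → [0,8); WM=4
i=5 t=4 v=5: → [0,8); WM=4
i=6 t=4 v=6: → [0,8); WM=4
i=7 t=5 v=1: → [0,9); WM=5
i=8 t=8 v=1: → [0,12); WM=8
i=9 t=9 v=3: → [0,13); WM=9
i=10 t=11 v=9: → [0,15); WM=11
i=11 t=15 v=3: → [15,19); WM=15
i=12 t=9 v=4: DROP (t<15-1); WM=15
i=13 t=17 v=7: → [15,21); WM=17
i=14 t=11 v=1: DROP (t<17-1); WM=17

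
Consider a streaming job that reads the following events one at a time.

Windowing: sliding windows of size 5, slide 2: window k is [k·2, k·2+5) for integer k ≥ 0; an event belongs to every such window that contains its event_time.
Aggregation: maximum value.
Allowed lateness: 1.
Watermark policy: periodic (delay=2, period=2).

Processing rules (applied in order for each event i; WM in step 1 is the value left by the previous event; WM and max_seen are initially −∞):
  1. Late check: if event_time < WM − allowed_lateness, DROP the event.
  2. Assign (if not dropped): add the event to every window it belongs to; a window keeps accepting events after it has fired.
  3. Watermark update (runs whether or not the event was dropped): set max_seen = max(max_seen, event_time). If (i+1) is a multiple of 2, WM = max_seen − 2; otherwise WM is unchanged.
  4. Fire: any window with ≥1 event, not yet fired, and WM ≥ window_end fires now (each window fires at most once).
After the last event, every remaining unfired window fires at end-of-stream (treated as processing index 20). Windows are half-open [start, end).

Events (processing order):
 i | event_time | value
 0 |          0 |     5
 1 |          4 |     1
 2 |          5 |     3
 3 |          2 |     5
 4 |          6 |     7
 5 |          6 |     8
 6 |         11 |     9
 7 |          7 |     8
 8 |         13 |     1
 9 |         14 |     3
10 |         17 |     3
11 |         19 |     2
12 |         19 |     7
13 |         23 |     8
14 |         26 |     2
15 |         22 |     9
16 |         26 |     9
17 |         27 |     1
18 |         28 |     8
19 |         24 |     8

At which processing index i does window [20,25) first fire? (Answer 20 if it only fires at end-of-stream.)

i=0 t=0 v=5: → [0,5); WM=−∞
i=1 t=4 v=1: → [4,9),[2,7),[0,5); WM=2
i=2 t=5 v=3: → [4,9),[2,7); WM=2
i=3 t=2 v=5: → [2,7),[0,5); WM=3
i=4 t=6 v=7: → [6,11),[4,9),[2,7); WM=3
i=5 t=6 v=8: → [6,11),[4,9),[2,7); WM=4
i=6 t=11 v=9: → [10,15),[8,13); WM=4
i=7 t=7 v=8: → [6,11),[4,9); WM=9; [0,5) fires=5 [2,7) fires=8 [4,9) fires=8
i=8 t=13 v=1: → [12,17),[10,15); WM=9
i=9 t=14 v=3: → [14,19),[12,17),[10,15); WM=12; [6,11) fires=8
i=10 t=17 v=3: → [16,21),[14,19); WM=12
i=11 t=19 v=2: → [18,23),[16,21); WM=17; [8,13) fires=9 [10,15) fires=9 [12,17) fires=3
i=12 t=19 v=7: → [18,23),[16,21); WM=17
i=13 t=23 v=8: → [22,27),[20,25); WM=21; [14,19) fires=3 [16,21) fires=7
i=14 t=26 v=2: → [26,31),[24,29),[22,27); WM=21
i=15 t=22 v=9: → [22,27),[20,25),[18,23); WM=24; [18,23) fires=9
i=16 t=26 v=9: → [26,31),[24,29),[22,27); WM=24
i=17 t=27 v=1: → [26,31),[24,29); WM=25; [20,25) fires=9
i=18 t=28 v=8: → [28,33),[26,31),[24,29); WM=25
i=19 t=24 v=8: → [24,29),[22,27),[20,25); WM=26

17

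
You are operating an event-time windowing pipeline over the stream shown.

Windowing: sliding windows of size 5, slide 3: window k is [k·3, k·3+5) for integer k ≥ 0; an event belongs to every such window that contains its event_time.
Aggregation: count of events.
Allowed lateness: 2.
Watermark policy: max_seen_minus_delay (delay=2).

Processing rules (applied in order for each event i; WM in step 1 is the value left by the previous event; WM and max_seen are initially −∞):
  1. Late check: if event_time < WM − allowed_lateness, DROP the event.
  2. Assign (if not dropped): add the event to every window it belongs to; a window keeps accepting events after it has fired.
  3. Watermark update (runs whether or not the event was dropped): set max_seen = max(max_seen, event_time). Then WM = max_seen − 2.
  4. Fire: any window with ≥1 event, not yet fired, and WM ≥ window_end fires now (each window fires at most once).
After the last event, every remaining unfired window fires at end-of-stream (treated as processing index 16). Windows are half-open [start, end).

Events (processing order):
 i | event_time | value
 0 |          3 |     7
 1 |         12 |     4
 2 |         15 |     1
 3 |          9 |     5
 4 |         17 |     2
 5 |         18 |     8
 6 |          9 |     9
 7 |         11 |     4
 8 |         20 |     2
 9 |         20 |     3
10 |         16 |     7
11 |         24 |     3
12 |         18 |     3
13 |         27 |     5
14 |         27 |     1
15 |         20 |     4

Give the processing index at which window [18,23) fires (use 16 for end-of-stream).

13

i=0 t=3 v=7: → [3,8),[0,5); WM=1
i=1 t=12 v=4: → [12,17),[9,14); WM=10; [0,5) fires=1 [3,8) fires=1
i=2 t=15 v=1: → [15,20),[12,17); WM=13
i=3 t=9 v=5: DROP (t<13-2); WM=13
i=4 t=17 v=2: → [15,20); WM=15; [9,14) fires=1
i=5 t=18 v=8: → [18,23),[15,20); WM=16
i=6 t=9 v=9: DROP (t<16-2); WM=16
i=7 t=11 v=4: DROP (t<16-2); WM=16
i=8 t=20 v=2: → [18,23); WM=18; [12,17) fires=2
i=9 t=20 v=3: → [18,23); WM=18
i=10 t=16 v=7: → [15,20),[12,17); WM=18
i=11 t=24 v=3: → [24,29),[21,26); WM=22; [15,20) fires=4
i=12 t=18 v=3: DROP (t<22-2); WM=22
i=13 t=27 v=5: → [27,32),[24,29); WM=25; [18,23) fires=3
i=14 t=27 v=1: → [27,32),[24,29); WM=25
i=15 t=20 v=4: DROP (t<25-2); WM=25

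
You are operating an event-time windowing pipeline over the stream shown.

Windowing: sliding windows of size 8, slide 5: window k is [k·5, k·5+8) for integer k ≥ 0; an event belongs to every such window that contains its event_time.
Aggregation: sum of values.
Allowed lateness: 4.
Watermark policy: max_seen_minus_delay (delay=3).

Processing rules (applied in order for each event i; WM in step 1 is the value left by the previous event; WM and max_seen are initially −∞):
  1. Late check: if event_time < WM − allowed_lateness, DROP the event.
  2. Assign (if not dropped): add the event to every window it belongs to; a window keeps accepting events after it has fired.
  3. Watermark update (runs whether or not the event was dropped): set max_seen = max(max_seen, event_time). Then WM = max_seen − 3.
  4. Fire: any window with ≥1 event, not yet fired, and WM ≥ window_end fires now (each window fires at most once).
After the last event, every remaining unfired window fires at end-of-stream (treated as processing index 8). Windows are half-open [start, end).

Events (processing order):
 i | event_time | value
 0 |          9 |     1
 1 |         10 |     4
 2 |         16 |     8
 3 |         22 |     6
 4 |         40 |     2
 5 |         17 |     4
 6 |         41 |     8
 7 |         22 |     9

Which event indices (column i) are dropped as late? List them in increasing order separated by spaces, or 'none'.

i=0 t=9 v=1: → [5,13); WM=6
i=1 t=10 v=4: → [10,18),[5,13); WM=7
i=2 t=16 v=8: → [15,23),[10,18); WM=13; [5,13) fires=5
i=3 t=22 v=6: → [20,28),[15,23); WM=19; [10,18) fires=12
i=4 t=40 v=2: → [40,48),[35,43); WM=37; [15,23) fires=14 [20,28) fires=6
i=5 t=17 v=4: DROP (t<37-4); WM=37
i=6 t=41 v=8: → [40,48),[35,43); WM=38
i=7 t=22 v=9: DROP (t<38-4); WM=38

5 7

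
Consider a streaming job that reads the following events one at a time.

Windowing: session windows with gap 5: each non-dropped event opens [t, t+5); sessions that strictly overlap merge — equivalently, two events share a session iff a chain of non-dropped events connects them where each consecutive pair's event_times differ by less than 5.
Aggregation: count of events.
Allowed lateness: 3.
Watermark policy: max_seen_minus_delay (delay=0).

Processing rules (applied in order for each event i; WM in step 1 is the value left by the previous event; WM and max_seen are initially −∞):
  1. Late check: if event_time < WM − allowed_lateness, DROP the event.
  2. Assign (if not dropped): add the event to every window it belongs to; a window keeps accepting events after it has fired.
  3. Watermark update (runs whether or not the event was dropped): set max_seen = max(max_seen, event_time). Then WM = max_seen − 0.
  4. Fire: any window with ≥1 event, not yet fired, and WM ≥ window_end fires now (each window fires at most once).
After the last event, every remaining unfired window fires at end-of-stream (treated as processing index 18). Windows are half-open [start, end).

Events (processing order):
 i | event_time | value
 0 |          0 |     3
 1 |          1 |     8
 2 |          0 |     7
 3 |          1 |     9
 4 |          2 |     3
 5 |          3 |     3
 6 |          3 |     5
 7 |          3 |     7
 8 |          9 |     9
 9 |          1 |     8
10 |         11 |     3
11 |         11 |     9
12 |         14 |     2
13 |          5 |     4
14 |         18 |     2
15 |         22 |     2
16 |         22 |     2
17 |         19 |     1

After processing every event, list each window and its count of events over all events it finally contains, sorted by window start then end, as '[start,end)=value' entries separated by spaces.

[0,8)=8 [9,27)=8

i=0 t=0 v=3: → [0,5); WM=0
i=1 t=1 v=8: → [0,6); WM=1
i=2 t=0 v=7: → [0,6); WM=1
i=3 t=1 v=9: → [0,6); WM=1
i=4 t=2 v=3: → [0,7); WM=2
i=5 t=3 v=3: → [0,8); WM=3
i=6 t=3 v=5: → [0,8); WM=3
i=7 t=3 v=7: → [0,8); WM=3
i=8 t=9 v=9: → [9,14); WM=9
i=9 t=1 v=8: DROP (t<9-3); WM=9
i=10 t=11 v=3: → [9,16); WM=11
i=11 t=11 v=9: → [9,16); WM=11
i=12 t=14 v=2: → [9,19); WM=14
i=13 t=5 v=4: DROP (t<14-3); WM=14
i=14 t=18 v=2: → [9,23); WM=18
i=15 t=22 v=2: → [9,27); WM=22
i=16 t=22 v=2: → [9,27); WM=22
i=17 t=19 v=1: → [9,27); WM=22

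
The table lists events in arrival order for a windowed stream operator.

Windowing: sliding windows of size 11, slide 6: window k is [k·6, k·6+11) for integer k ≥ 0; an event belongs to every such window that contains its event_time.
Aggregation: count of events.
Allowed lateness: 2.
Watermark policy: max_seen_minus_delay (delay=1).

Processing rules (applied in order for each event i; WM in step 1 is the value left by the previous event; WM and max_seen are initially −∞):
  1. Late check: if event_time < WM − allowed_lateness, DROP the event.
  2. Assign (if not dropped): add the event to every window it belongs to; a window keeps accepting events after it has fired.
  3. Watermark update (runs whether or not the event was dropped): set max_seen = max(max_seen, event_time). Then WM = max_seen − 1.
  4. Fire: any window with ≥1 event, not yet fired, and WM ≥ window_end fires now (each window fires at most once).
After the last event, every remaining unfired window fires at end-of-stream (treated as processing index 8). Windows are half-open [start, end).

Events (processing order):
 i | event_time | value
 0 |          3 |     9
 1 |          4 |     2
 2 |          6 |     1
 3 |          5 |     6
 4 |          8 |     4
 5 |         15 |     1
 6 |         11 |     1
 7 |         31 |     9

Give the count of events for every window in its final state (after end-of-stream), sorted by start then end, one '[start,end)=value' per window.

[0,11)=5 [6,17)=3 [12,23)=1 [24,35)=1 [30,41)=1

i=0 t=3 v=9: → [0,11); WM=2
i=1 t=4 v=2: → [0,11); WM=3
i=2 t=6 v=1: → [6,17),[0,11); WM=5
i=3 t=5 v=6: → [0,11); WM=5
i=4 t=8 v=4: → [6,17),[0,11); WM=7
i=5 t=15 v=1: → [12,23),[6,17); WM=14; [0,11) fires=5
i=6 t=11 v=1: DROP (t<14-2); WM=14
i=7 t=31 v=9: → [30,41),[24,35); WM=30; [6,17) fires=3 [12,23) fires=1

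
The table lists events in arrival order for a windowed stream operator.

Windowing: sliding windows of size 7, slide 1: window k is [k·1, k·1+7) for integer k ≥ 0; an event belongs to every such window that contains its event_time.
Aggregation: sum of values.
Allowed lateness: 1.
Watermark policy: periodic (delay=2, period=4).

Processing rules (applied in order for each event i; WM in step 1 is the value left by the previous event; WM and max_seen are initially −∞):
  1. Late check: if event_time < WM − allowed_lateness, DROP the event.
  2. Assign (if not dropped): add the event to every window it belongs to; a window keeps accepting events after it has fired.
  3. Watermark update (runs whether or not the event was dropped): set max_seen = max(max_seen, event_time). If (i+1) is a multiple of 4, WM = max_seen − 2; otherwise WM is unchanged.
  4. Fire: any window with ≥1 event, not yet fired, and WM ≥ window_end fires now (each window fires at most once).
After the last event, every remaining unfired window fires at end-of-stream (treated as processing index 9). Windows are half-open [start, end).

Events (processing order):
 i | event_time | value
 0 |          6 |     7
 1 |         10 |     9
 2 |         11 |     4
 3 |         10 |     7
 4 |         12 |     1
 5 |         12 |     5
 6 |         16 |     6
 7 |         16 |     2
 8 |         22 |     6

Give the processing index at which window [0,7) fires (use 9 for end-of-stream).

3

i=0 t=6 v=7: → [6,13),[5,12),[4,11),[3,10),[2,9),[1,8),[0,7); WM=−∞
i=1 t=10 v=9: → [10,17),[9,16),[8,15),[7,14),[6,13),[5,12),[4,11); WM=−∞
i=2 t=11 v=4: → [11,18),[10,17),[9,16),[8,15),[7,14),[6,13),[5,12); WM=−∞
i=3 t=10 v=7: → [10,17),[9,16),[8,15),[7,14),[6,13),[5,12),[4,11); WM=9; [0,7) fires=7 [1,8) fires=7 [2,9) fires=7
i=4 t=12 v=1: → [12,19),[11,18),[10,17),[9,16),[8,15),[7,14),[6,13); WM=9
i=5 t=12 v=5: → [12,19),[11,18),[10,17),[9,16),[8,15),[7,14),[6,13); WM=9
i=6 t=16 v=6: → [16,23),[15,22),[14,21),[13,20),[12,19),[11,18),[10,17); WM=9
i=7 t=16 v=2: → [16,23),[15,22),[14,21),[13,20),[12,19),[11,18),[10,17); WM=14; [3,10) fires=7 [4,11) fires=23 [5,12) fires=27 [6,13) fires=33 [7,14) fires=26
i=8 t=22 v=6: → [22,29),[21,28),[20,27),[19,26),[18,25),[17,24),[16,23); WM=14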